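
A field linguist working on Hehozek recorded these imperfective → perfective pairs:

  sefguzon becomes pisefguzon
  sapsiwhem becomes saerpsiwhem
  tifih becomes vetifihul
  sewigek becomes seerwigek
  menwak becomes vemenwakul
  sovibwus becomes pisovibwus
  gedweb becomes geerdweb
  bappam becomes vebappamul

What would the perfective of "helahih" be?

bappam and sapsiwhem both end in -m yet inflect differently (vebappamul, saerpsiwhem), so the final letter is not what conditions the rule; the last vowel is.
"helahih" has last vowel 'i'. The one such stem in the data (tifih → vetifihul) adds ve- … -ul around the stem, so the same rule applies.
The other patterns: stems whose last vowel is 'e' insert -er- after the first vowel; stems whose last vowel is 'o' or 'u' add the prefix pi-.
So helahih → vehelahihul.

vehelahihul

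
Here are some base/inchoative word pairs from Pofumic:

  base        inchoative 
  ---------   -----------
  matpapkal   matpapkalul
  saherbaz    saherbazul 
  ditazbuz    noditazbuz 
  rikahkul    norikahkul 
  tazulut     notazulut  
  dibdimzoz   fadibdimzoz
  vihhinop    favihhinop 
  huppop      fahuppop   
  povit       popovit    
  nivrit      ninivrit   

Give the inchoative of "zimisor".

"zimisor" has last vowel 'o'. The stems whose last vowel is 'o' (dibdimzoz → fadibdimzoz, vihhinop → favihhinop, huppop → fahuppop) add the prefix fa-.
The other patterns: stems whose last vowel is 'a' add -ul; stems whose last vowel is 'u' add the prefix no-; stems whose last vowel is 'i' repeat the first consonant+vowel as a prefix.
So zimisor → fazimisor.

fazimisor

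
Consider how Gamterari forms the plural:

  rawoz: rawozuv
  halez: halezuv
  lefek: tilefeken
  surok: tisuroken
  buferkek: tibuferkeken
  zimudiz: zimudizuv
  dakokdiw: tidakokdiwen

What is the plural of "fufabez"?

halez and buferkek both have last vowel 'e' yet inflect differently (halezuv, tibuferkeken), so the last vowel is not what conditions the rule; the final letter is.
"fufabez" ends in -z. The stems ending in -z (zimudiz → zimudizuv, halez → halezuv, rawoz → rawozuv) add -uv.
The other pattern: stems ending in -k or -w add ti- … -en around the stem.
So fufabez → fufabezuv.

fufabezuv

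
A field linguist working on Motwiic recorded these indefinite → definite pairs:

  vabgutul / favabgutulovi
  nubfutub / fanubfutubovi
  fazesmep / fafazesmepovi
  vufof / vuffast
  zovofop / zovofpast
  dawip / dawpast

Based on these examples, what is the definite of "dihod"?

dihdast

fazesmep and zovofop both end in -p yet inflect differently (fafazesmepovi, zovofpast), so the final letter is not what conditions the rule; the last vowel is.
"dihod" has last vowel 'o'. The stems whose last vowel is 'o' (vufof → vuffast, zovofop → zovofpast) delete the last vowel and add -ast.
The other pattern: stems whose last vowel is 'e' or 'u' add fa- … -ovi around the stem.
So dihod → dihdast.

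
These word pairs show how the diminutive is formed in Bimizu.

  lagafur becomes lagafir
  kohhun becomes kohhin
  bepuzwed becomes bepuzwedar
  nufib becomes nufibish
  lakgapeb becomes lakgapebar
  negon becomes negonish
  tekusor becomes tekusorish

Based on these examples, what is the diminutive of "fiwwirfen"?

fiwwirfenar

kohhun and negon both end in -n yet inflect differently (kohhin, negonish), so the final letter is not what conditions the rule; the last vowel is.
"fiwwirfen" has last vowel 'e'. The stems whose last vowel is 'e' (lakgapeb → lakgapebar, bepuzwed → bepuzwedar) add -ar.
So fiwwirfen → fiwwirfenar.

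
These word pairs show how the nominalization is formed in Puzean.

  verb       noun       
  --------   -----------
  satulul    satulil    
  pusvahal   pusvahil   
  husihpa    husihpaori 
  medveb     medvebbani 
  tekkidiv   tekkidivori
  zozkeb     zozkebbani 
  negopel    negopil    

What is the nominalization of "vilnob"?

"vilnob" ends in -b. The stems ending in -b (zozkeb → zozkebbani, medveb → medvebbani) double the final consonant and add -ani.
The other patterns: stems ending in -l change the last vowel to 'i'; stems ending in -a or -v add -ori.
So vilnob → vilnobbani.

vilnobbani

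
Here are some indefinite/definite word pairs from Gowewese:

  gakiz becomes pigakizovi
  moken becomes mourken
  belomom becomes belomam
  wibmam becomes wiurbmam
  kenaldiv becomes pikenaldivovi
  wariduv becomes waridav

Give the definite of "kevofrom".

kevofram

"kevofrom" has last vowel 'o'. The one such stem in the data (belomom → belomam) changes the last vowel to 'a' (as does wariduv), so the same rule applies.
The other patterns: stems whose last vowel is 'a' or 'e' insert -ur- after the first vowel; stems whose last vowel is 'i' add pi- … -ovi around the stem.
So kevofrom → kevofram.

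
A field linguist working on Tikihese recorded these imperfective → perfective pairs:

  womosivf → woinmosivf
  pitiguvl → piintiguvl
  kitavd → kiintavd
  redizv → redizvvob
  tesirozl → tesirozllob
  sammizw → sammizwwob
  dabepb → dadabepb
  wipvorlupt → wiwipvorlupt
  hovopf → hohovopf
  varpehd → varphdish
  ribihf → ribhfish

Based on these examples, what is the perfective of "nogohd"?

pitiguvl and tesirozl both end in -l yet inflect differently (piintiguvl, tesirozllob), so the final letter is not what conditions the rule; the second-to-last letter is.
"nogohd" has second-to-last letter 'h'. The stems whose second-to-last letter is 'h' (varpehd → varphdish, ribihf → ribhfish) delete the last vowel and add -ish.
So nogohd → noghdish.

noghdish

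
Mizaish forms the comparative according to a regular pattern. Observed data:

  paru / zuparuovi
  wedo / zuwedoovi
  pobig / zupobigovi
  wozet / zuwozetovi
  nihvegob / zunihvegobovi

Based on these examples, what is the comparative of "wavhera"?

Every pair shown (paru → zuparuovi, wedo → zuwedoovi, pobig → zupobigovi, …) follows the same rule: add zu- … -ovi around the stem.
So wavhera → zuwavheraovi.

zuwavheraovi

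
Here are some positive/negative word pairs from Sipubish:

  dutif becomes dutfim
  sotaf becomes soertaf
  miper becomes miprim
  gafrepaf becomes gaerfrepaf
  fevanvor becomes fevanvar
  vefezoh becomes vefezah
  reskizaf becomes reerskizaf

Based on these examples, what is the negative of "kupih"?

kuphim

"kupih" has last vowel 'i'. The one such stem in the data (dutif → dutfim) deletes the last vowel and adds -im (as does miper), so the same rule applies.
So kupih → kuphim.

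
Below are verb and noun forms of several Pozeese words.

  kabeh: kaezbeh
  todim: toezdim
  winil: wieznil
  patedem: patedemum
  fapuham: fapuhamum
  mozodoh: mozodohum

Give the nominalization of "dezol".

deezzol

todim and patedem both end in -m yet inflect differently (toezdim, patedemum), so the final letter is not what conditions the rule; the number of vowels is.
"dezol" has 2 vowels. The stems with 2 vowels (kabeh → kaezbeh, todim → toezdim, winil → wieznil) insert -ez- after the first vowel.
The other pattern: stems with 3 vowels add -um.
So dezol → deezzol.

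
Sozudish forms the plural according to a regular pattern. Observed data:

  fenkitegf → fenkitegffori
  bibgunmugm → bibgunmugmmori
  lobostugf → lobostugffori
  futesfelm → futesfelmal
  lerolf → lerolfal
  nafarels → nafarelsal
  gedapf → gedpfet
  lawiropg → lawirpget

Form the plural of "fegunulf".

fegunulfal

bibgunmugm and futesfelm both end in -m yet inflect differently (bibgunmugmmori, futesfelmal), so the final letter is not what conditions the rule; the second-to-last letter is.
"fegunulf" has second-to-last letter 'l'. The stems whose second-to-last letter is 'l' (futesfelm → futesfelmal, lerolf → lerolfal, nafarels → nafarelsal) add -al.
So fegunulf → fegunulfal.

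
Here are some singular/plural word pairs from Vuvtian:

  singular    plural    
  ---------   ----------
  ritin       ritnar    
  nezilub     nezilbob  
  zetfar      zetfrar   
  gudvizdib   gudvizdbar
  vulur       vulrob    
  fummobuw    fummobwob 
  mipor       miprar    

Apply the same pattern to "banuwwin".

banuwwnar

"banuwwin" has last vowel 'i'. The stems whose last vowel is 'i' (gudvizdib → gudvizdbar, ritin → ritnar) delete the last vowel and add -ar.
The other pattern: stems whose last vowel is 'u' delete the last vowel and add -ob.
So banuwwin → banuwwnar.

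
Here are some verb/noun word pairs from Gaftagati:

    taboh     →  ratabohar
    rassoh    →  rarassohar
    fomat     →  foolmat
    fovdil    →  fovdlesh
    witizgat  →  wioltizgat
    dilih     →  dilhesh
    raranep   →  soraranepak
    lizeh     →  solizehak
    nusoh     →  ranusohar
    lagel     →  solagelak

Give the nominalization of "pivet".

nusoh and dilih both end in -h yet inflect differently (ranusohar, dilhesh), so the final letter is not what conditions the rule; the last vowel is.
"pivet" has last vowel 'e'. The stems whose last vowel is 'e' (raranep → soraranepak, lagel → solagelak, lizeh → solizehak) add so- … -ak around the stem.
The other patterns: stems whose last vowel is 'o' add ra- … -ar around the stem; stems whose last vowel is 'i' delete the last vowel and add -esh; stems whose last vowel is 'a' insert -ol- after the first vowel.
So pivet → sopivetak.

sopivetak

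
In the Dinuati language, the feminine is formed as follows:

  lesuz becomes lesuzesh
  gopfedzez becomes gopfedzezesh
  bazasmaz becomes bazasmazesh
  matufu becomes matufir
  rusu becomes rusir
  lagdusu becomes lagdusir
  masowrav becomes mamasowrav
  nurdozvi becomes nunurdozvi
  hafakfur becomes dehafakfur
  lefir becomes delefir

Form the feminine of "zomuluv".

zozomuluv

lesuz and matufu both have last vowel 'u' yet inflect differently (lesuzesh, matufir), so the last vowel is not what conditions the rule; the final letter is.
"zomuluv" ends in -v. The one such stem in the data (masowrav → mamasowrav) repeats the first consonant+vowel as a prefix (as does nurdozvi), so the same rule applies.
So zomuluv → zozomuluv.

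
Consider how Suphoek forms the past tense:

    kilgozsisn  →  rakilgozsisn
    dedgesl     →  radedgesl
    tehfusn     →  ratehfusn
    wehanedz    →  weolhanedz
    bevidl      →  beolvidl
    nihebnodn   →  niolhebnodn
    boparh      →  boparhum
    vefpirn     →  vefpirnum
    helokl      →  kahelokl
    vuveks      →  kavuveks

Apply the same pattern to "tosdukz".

dedgesl and bevidl both end in -l yet inflect differently (radedgesl, beolvidl), so the final letter is not what conditions the rule; the second-to-last letter is.
"tosdukz" has second-to-last letter 'k'. The stems whose second-to-last letter is 'k' (helokl → kahelokl, vuveks → kavuveks) add the prefix ka-.
The other patterns: stems whose second-to-last letter is 's' add the prefix ra-; stems whose second-to-last letter is 'd' insert -ol- after the first vowel; stems whose second-to-last letter is 'r' add -um.
So tosdukz → katosdukz.

katosdukz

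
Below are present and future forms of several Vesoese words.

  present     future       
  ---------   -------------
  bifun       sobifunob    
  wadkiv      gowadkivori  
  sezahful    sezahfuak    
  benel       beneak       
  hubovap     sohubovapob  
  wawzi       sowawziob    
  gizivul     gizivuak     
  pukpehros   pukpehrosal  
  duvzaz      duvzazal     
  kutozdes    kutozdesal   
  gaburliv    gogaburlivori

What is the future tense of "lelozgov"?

golelozgovori

benel and kutozdes both have last vowel 'e' yet inflect differently (beneak, kutozdesal), so the last vowel is not what conditions the rule; the final letter is.
"lelozgov" ends in -v. The stems ending in -v (gaburliv → gogaburlivori, wadkiv → gowadkivori) add go- … -ori around the stem.
The other patterns: stems ending in -l drop the final letter and add -ak; stems ending in -s or -z add -al; stems ending in -i, -n or -p add so- … -ob around the stem.
So lelozgov → golelozgovori.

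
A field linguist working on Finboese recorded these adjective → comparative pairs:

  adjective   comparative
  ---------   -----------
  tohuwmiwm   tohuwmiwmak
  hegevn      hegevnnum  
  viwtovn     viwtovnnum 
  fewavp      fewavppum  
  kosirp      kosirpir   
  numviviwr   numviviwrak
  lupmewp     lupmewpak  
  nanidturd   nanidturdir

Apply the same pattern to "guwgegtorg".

guwgegtorgir

kosirp and lupmewp both end in -p yet inflect differently (kosirpir, lupmewpak), so the final letter is not what conditions the rule; the second-to-last letter is.
"guwgegtorg" has second-to-last letter 'r'. The stems whose second-to-last letter is 'r' (kosirp → kosirpir, nanidturd → nanidturdir) add -ir.
So guwgegtorg → guwgegtorgir.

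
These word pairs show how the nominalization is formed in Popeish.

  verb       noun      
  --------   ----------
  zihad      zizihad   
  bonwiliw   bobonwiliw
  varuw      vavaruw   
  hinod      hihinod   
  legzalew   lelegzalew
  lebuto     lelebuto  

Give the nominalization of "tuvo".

tutuvo

Every pair shown (zihad → zizihad, bonwiliw → bobonwiliw, varuw → vavaruw, …) follows the same rule: repeat the first consonant+vowel as a prefix.
So tuvo → tutuvo.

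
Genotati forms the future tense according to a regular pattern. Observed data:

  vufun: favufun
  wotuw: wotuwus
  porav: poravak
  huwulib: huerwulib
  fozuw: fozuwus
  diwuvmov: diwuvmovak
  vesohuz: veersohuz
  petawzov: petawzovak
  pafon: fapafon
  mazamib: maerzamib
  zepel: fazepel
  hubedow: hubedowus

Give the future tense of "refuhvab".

reerfuhvab

diwuvmov and hubedow both have last vowel 'o' yet inflect differently (diwuvmovak, hubedowus), so the last vowel is not what conditions the rule; the final letter is.
"refuhvab" ends in -b. The stems ending in -b (huwulib → huerwulib, mazamib → maerzamib) insert -er- after the first vowel.
The other patterns: stems ending in -v add -ak; stems ending in -w add -us; stems ending in -l or -n add the prefix fa-.
So refuhvab → reerfuhvab.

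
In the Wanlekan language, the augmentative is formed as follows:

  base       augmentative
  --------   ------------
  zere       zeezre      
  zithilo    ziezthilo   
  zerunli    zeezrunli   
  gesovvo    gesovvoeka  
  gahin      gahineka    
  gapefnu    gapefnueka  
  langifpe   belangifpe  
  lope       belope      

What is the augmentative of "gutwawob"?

gutwawobeka

zithilo and gesovvo both end in -o yet inflect differently (ziezthilo, gesovvoeka), so the final letter is not what conditions the rule; the first letter is.
"gutwawob" begins with g-. The stems beginning with g- (gesovvo → gesovvoeka, gahin → gahineka, gapefnu → gapefnueka) add -eka.
The other patterns: stems beginning with z- insert -ez- after the first vowel; stems beginning with l- add the prefix be-.
So gutwawob → gutwawobeka.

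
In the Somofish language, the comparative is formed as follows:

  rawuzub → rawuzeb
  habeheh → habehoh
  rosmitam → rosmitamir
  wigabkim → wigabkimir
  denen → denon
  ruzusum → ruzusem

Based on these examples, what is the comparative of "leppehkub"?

leppehkeb

wigabkim and ruzusum both end in -m yet inflect differently (wigabkimir, ruzusem), so the final letter is not what conditions the rule; the last vowel is.
"leppehkub" has last vowel 'u'. The stems whose last vowel is 'u' (rawuzub → rawuzeb, ruzusum → ruzusem) change the last vowel to 'e'.
So leppehkub → leppehkeb.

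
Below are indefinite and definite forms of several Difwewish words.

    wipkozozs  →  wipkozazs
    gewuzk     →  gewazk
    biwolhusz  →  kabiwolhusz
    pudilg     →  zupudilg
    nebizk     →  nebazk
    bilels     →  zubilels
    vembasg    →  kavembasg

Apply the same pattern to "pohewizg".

pohewazg

"pohewizg" has second-to-last letter 'z'. The stems whose second-to-last letter is 'z' (wipkozozs → wipkozazs, gewuzk → gewazk, nebizk → nebazk) change the last vowel to 'a'.
The other patterns: stems whose second-to-last letter is 's' add the prefix ka-; stems whose second-to-last letter is 'l' add the prefix zu-.
So pohewizg → pohewazg.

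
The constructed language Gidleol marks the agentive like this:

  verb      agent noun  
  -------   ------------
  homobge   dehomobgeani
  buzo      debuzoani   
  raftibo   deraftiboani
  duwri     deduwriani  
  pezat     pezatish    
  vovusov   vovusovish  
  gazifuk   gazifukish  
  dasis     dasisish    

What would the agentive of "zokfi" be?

buzo and vovusov both have last vowel 'o' yet inflect differently (debuzoani, vovusovish), so the last vowel is not what conditions the rule; whether the stem ends in a vowel or a consonant is.
"zokfi" ends in a vowel. The stems ending in a vowel (homobge → dehomobgeani, buzo → debuzoani, raftibo → deraftiboani) add de- … -ani around the stem.
The other pattern: stems ending in a consonant add -ish.
So zokfi → dezokfiani.

dezokfiani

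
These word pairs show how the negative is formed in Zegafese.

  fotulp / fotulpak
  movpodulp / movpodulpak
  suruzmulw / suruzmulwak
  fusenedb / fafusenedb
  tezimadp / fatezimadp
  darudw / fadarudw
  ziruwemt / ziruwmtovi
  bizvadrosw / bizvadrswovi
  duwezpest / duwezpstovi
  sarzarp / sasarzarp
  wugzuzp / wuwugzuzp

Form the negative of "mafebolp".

"mafebolp" has second-to-last letter 'l'. The stems whose second-to-last letter is 'l' (fotulp → fotulpak, movpodulp → movpodulpak, suruzmulw → suruzmulwak) add -ak.
The other patterns: stems whose second-to-last letter is 'd' add the prefix fa-; stems whose second-to-last letter is 'm' or 's' delete the last vowel and add -ovi; stems whose second-to-last letter is 'r' or 'z' repeat the first consonant+vowel as a prefix.
So mafebolp → mafebolpak.

mafebolpak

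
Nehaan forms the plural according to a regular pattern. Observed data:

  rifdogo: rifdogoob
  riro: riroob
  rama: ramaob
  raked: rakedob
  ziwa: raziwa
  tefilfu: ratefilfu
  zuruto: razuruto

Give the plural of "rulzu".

rulzuob

rama and ziwa both end in -a yet inflect differently (ramaob, raziwa), so the final letter is not what conditions the rule; the first letter is.
"rulzu" begins with r-. The stems beginning with r- (rifdogo → rifdogoob, riro → riroob, rama → ramaob) add -ob.
So rulzu → rulzuob.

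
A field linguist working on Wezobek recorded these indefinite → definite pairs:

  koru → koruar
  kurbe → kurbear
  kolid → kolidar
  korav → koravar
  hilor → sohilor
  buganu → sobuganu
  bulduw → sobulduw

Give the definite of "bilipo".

koru and buganu both end in -u yet inflect differently (koruar, sobuganu), so the final letter is not what conditions the rule; the first letter is.
"bilipo" begins with b-. The stems beginning with b- (buganu → sobuganu, bulduw → sobulduw) add the prefix so-.
So bilipo → sobilipo.

sobilipo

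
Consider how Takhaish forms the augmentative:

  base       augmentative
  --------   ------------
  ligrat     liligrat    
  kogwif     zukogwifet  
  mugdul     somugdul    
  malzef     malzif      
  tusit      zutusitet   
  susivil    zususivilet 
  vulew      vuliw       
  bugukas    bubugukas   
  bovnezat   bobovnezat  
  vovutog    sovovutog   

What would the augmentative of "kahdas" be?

malzef and kogwif both end in -f yet inflect differently (malzif, zukogwifet), so the final letter is not what conditions the rule; the last vowel is.
"kahdas" has last vowel 'a'. The stems whose last vowel is 'a' (bugukas → bubugukas, ligrat → liligrat, bovnezat → bobovnezat) repeat the first consonant+vowel as a prefix.
The other patterns: stems whose last vowel is 'e' change the last vowel to 'i'; stems whose last vowel is 'i' add zu- … -et around the stem; stems whose last vowel is 'o' or 'u' add the prefix so-.
So kahdas → kakahdas.

kakahdas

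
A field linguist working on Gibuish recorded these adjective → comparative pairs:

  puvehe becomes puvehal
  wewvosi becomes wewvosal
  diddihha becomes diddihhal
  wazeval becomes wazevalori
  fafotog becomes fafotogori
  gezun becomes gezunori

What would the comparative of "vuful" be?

vufulori

diddihha and wazeval both have last vowel 'a' yet inflect differently (diddihhal, wazevalori), so the last vowel is not what conditions the rule; whether the stem ends in a vowel or a consonant is.
"vuful" ends in a consonant. The stems ending in a consonant (wazeval → wazevalori, fafotog → fafotogori, gezun → gezunori) add -ori.
The other pattern: stems ending in a vowel drop the final letter and add -al.
So vuful → vufulori.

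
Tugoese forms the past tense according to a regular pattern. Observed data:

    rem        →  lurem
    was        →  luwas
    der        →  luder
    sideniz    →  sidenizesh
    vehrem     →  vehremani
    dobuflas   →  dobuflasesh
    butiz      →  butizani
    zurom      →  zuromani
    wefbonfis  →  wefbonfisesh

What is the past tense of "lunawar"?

lunawaresh

"lunawar" has 3 vowels. The stems with 3 vowels (sideniz → sidenizesh, wefbonfis → wefbonfisesh, dobuflas → dobuflasesh) add -esh.
The other patterns: stems with 1 vowel add the prefix lu-; stems with 2 vowels add -ani.
So lunawar → lunawaresh.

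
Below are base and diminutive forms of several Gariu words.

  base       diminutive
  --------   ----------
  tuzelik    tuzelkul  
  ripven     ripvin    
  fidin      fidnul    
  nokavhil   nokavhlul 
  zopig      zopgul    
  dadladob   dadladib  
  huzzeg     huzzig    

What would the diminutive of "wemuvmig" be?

zopig and huzzeg both end in -g yet inflect differently (zopgul, huzzig), so the final letter is not what conditions the rule; the last vowel is.
"wemuvmig" has last vowel 'i'. The stems whose last vowel is 'i' (nokavhil → nokavhlul, zopig → zopgul, tuzelik → tuzelkul) delete the last vowel and add -ul.
The other pattern: stems whose last vowel is 'e' or 'o' change the last vowel to 'i'.
So wemuvmig → wemuvmgul.

wemuvmgul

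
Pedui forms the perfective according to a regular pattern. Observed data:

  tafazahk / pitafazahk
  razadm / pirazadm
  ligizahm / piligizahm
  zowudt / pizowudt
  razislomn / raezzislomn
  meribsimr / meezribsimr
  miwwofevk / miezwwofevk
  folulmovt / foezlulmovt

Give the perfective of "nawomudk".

pinawomudk

"nawomudk" has second-to-last letter 'd'. The stems whose second-to-last letter is 'd' (razadm → pirazadm, zowudt → pizowudt) add the prefix pi-.
The other pattern: stems whose second-to-last letter is 'm' or 'v' insert -ez- after the first vowel.
So nawomudk → pinawomudk.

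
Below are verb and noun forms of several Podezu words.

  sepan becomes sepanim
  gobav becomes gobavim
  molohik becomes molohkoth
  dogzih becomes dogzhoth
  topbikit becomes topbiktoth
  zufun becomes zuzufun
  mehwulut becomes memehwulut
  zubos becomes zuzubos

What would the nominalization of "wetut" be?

sepan and zufun both end in -n yet inflect differently (sepanim, zuzufun), so the final letter is not what conditions the rule; the last vowel is.
"wetut" has last vowel 'u'. The stems whose last vowel is 'u' (zufun → zuzufun, mehwulut → memehwulut) repeat the first consonant+vowel as a prefix.
So wetut → wewetut.

wewetut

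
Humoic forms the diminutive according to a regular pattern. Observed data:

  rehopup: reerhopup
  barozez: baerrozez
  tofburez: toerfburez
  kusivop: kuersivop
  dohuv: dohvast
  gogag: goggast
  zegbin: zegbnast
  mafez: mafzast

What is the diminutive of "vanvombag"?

vaernvombag

barozez and mafez both end in -z yet inflect differently (baerrozez, mafzast), so the final letter is not what conditions the rule; the number of vowels is.
"vanvombag" has 3 vowels. The stems with 3 vowels (rehopup → reerhopup, barozez → baerrozez, tofburez → toerfburez) insert -er- after the first vowel.
So vanvombag → vaernvombag.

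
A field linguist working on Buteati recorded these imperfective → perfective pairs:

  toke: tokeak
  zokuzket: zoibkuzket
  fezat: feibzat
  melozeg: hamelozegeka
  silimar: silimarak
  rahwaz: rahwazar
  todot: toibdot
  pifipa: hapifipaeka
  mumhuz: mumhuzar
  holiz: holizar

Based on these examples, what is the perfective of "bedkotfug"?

habedkotfugeka

rahwaz and fezat both have last vowel 'a' yet inflect differently (rahwazar, feibzat), so the last vowel is not what conditions the rule; the final letter is.
"bedkotfug" ends in -g. The one such stem in the data (melozeg → hamelozegeka) adds ha- … -eka around the stem, so the same rule applies.
The other patterns: stems ending in -z add -ar; stems ending in -t insert -ib- after the first vowel; stems ending in -e or -r add -ak.
So bedkotfug → habedkotfugeka.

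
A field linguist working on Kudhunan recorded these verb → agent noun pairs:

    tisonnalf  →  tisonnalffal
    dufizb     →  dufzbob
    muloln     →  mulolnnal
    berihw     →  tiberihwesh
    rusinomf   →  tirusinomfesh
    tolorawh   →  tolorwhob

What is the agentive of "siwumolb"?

siwumolbbal

rusinomf and tisonnalf both end in -f yet inflect differently (tirusinomfesh, tisonnalffal), so the final letter is not what conditions the rule; the second-to-last letter is.
"siwumolb" has second-to-last letter 'l'. The stems whose second-to-last letter is 'l' (muloln → mulolnnal, tisonnalf → tisonnalffal) double the final consonant and add -al.
The other patterns: stems whose second-to-last letter is 'h' or 'm' add ti- … -esh around the stem; stems whose second-to-last letter is 'w' or 'z' delete the last vowel and add -ob.
So siwumolb → siwumolbbal.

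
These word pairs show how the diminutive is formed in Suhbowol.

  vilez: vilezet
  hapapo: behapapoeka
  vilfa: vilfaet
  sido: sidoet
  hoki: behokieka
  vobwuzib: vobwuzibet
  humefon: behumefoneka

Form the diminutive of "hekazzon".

hapapo and sido both end in -o yet inflect differently (behapapoeka, sidoet), so the final letter is not what conditions the rule; the first letter is.
"hekazzon" begins with h-. The stems beginning with h- (humefon → behumefoneka, hoki → behokieka, hapapo → behapapoeka) add be- … -eka around the stem.
The other pattern: stems beginning with s- or v- add -et.
So hekazzon → behekazzoneka.

behekazzoneka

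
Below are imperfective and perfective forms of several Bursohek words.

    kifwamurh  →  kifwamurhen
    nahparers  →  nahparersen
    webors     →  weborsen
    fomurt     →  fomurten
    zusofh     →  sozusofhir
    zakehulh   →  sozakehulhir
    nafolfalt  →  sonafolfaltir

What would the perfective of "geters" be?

kifwamurh and zusofh both end in -h yet inflect differently (kifwamurhen, sozusofhir), so the final letter is not what conditions the rule; the second-to-last letter is.
"geters" has second-to-last letter 'r'. The stems whose second-to-last letter is 'r' (kifwamurh → kifwamurhen, nahparers → nahparersen, webors → weborsen) add -en.
The other pattern: stems whose second-to-last letter is 'f' or 'l' add so- … -ir around the stem.
So geters → getersen.

getersen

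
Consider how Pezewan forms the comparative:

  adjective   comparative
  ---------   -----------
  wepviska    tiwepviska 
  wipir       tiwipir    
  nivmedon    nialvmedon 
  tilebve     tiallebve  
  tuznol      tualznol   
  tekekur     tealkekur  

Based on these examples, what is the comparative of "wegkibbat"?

wipir and tekekur both end in -r yet inflect differently (tiwipir, tealkekur), so the final letter is not what conditions the rule; the first letter is.
"wegkibbat" begins with w-. The stems beginning with w- (wepviska → tiwepviska, wipir → tiwipir) add the prefix ti-.
So wegkibbat → tiwegkibbat.

tiwegkibbat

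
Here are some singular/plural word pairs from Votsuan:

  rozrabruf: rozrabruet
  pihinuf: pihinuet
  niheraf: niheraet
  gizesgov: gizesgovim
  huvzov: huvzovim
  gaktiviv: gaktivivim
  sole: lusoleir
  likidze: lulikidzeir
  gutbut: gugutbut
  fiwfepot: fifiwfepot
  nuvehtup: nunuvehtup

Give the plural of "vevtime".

luvevtimeir

"vevtime" ends in -e. The stems ending in -e (sole → lusoleir, likidze → lulikidzeir) add lu- … -ir around the stem.
So vevtime → luvevtimeir.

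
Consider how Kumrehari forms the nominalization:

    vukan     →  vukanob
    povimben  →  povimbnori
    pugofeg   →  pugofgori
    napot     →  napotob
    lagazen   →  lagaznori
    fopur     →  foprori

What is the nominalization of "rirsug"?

rirsgori

povimben and vukan both end in -n yet inflect differently (povimbnori, vukanob), so the final letter is not what conditions the rule; the last vowel is.
"rirsug" has last vowel 'u'. The one such stem in the data (fopur → foprori) deletes the last vowel and adds -ori (as do povimben, lagazen), so the same rule applies.
So rirsug → rirsgori.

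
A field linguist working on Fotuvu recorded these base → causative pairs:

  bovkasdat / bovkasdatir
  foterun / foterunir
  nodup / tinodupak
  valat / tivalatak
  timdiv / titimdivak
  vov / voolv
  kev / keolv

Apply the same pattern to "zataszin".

vov and timdiv both end in -v yet inflect differently (voolv, titimdivak), so the final letter is not what conditions the rule; the number of vowels is.
"zataszin" has 3 vowels. The stems with 3 vowels (bovkasdat → bovkasdatir, foterun → foterunir) add -ir.
The other patterns: stems with 1 vowel insert -ol- after the first vowel; stems with 2 vowels add ti- … -ak around the stem.
So zataszin → zataszinir.

zataszinir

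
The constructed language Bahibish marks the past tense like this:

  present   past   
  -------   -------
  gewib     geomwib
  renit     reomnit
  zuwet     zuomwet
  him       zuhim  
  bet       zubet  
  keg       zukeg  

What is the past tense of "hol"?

"hol" has 1 vowel. The stems with 1 vowel (him → zuhim, bet → zubet, keg → zukeg) add the prefix zu-.
The other pattern: stems with 2 vowels insert -om- after the first vowel.
So hol → zuhol.

zuhol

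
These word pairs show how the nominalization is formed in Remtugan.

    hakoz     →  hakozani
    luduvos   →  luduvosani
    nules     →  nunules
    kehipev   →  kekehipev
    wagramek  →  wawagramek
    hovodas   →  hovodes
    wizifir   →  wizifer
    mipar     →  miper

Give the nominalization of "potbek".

popotbek

luduvos and nules both end in -s yet inflect differently (luduvosani, nunules), so the final letter is not what conditions the rule; the last vowel is.
"potbek" has last vowel 'e'. The stems whose last vowel is 'e' (nules → nunules, kehipev → kekehipev, wagramek → wawagramek) repeat the first consonant+vowel as a prefix.
The other patterns: stems whose last vowel is 'o' add -ani; stems whose last vowel is 'a' or 'i' change the last vowel to 'e'.
So potbek → popotbek.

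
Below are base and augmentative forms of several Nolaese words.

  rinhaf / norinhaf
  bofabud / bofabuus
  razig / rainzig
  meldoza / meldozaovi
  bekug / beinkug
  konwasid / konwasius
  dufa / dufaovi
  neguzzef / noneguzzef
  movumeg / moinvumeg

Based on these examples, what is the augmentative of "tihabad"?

konwasid and razig both have last vowel 'i' yet inflect differently (konwasius, rainzig), so the last vowel is not what conditions the rule; the final letter is.
"tihabad" ends in -d. The stems ending in -d (konwasid → konwasius, bofabud → bofabuus) drop the final letter and add -us.
The other patterns: stems ending in -g insert -in- after the first vowel; stems ending in -a add -ovi; stems ending in -f add the prefix no-.
So tihabad → tihabaus.

tihabaus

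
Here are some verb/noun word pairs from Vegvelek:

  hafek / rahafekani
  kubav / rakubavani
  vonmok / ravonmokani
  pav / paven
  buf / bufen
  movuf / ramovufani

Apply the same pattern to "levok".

buf and movuf both end in -f yet inflect differently (bufen, ramovufani), so the final letter is not what conditions the rule; the number of vowels is.
"levok" has 2 vowels. The stems with 2 vowels (hafek → rahafekani, movuf → ramovufani, kubav → rakubavani) add ra- … -ani around the stem.
The other pattern: stems with 1 vowel add -en.
So levok → ralevokani.

ralevokani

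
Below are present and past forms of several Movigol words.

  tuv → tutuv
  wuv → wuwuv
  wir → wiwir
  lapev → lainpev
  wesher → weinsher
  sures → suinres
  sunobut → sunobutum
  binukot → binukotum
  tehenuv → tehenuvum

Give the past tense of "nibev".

"nibev" has 2 vowels. The stems with 2 vowels (lapev → lainpev, wesher → weinsher, sures → suinres) insert -in- after the first vowel.
The other patterns: stems with 1 vowel repeat the first consonant+vowel as a prefix; stems with 3 vowels add -um.
So nibev → niinbev.

niinbev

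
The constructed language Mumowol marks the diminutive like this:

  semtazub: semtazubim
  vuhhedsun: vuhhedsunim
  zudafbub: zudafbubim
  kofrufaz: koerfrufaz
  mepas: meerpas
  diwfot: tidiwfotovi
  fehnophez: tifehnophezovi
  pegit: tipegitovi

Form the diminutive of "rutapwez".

tirutapwezovi

kofrufaz and fehnophez both end in -z yet inflect differently (koerfrufaz, tifehnophezovi), so the final letter is not what conditions the rule; the last vowel is.
"rutapwez" has last vowel 'e'. The one such stem in the data (fehnophez → tifehnophezovi) adds ti- … -ovi around the stem, so the same rule applies.
So rutapwez → tirutapwezovi.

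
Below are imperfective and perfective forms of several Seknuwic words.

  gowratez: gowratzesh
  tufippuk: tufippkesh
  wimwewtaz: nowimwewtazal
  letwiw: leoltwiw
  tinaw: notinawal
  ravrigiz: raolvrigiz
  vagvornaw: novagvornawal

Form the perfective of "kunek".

kunkesh

tinaw and letwiw both end in -w yet inflect differently (notinawal, leoltwiw), so the final letter is not what conditions the rule; the last vowel is.
"kunek" has last vowel 'e'. The one such stem in the data (gowratez → gowratzesh) deletes the last vowel and adds -esh (as does tufippuk), so the same rule applies.
The other patterns: stems whose last vowel is 'a' add no- … -al around the stem; stems whose last vowel is 'i' insert -ol- after the first vowel.
So kunek → kunkesh.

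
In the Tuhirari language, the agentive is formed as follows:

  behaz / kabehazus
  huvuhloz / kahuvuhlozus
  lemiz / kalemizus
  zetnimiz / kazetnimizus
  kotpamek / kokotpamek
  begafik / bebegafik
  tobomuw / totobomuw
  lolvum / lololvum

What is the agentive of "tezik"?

tetezik

lemiz and begafik both have last vowel 'i' yet inflect differently (kalemizus, bebegafik), so the last vowel is not what conditions the rule; the final letter is.
"tezik" ends in -k. The stems ending in -k (kotpamek → kokotpamek, begafik → bebegafik) repeat the first consonant+vowel as a prefix.
The other pattern: stems ending in -z add ka- … -us around the stem.
So tezik → tetezik.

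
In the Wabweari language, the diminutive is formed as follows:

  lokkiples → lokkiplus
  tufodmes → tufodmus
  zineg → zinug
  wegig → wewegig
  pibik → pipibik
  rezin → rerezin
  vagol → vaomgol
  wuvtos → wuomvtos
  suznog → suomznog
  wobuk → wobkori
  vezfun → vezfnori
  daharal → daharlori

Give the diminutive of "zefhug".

zefhgori

"zefhug" has last vowel 'u'. The stems whose last vowel is 'u' (wobuk → wobkori, vezfun → vezfnori) delete the last vowel and add -ori.
So zefhug → zefhgori.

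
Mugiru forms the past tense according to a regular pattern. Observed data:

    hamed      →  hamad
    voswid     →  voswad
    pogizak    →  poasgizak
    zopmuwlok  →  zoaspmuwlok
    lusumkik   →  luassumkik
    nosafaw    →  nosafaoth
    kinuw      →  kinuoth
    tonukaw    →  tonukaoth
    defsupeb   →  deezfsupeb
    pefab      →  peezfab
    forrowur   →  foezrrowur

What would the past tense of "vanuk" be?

"vanuk" ends in -k. The stems ending in -k (pogizak → poasgizak, zopmuwlok → zoaspmuwlok, lusumkik → luassumkik) insert -as- after the first vowel.
So vanuk → vaasnuk.

vaasnuk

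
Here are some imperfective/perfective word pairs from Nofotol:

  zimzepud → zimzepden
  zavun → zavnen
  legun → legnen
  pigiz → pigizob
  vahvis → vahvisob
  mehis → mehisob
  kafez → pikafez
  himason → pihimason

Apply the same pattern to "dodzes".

pidodzes

"dodzes" has last vowel 'e'. The one such stem in the data (kafez → pikafez) adds the prefix pi-, so the same rule applies.
The other patterns: stems whose last vowel is 'u' delete the last vowel and add -en; stems whose last vowel is 'i' add -ob.
So dodzes → pidodzes.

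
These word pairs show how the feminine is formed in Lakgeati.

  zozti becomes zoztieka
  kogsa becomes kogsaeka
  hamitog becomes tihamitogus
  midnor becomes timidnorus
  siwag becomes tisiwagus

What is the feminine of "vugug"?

kogsa and siwag both have last vowel 'a' yet inflect differently (kogsaeka, tisiwagus), so the last vowel is not what conditions the rule; whether the stem ends in a vowel or a consonant is.
"vugug" ends in a consonant. The stems ending in a consonant (hamitog → tihamitogus, midnor → timidnorus, siwag → tisiwagus) add ti- … -us around the stem.
The other pattern: stems ending in a vowel add -eka.
So vugug → tivugugus.

tivugugus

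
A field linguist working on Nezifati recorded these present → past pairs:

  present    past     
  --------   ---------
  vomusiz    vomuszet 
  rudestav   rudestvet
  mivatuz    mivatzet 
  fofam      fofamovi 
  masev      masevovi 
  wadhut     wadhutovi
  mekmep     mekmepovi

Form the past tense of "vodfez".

vodfezovi

"vodfez" has 2 vowels. The stems with 2 vowels (fofam → fofamovi, masev → masevovi, wadhut → wadhutovi) add -ovi.
So vodfez → vodfezovi.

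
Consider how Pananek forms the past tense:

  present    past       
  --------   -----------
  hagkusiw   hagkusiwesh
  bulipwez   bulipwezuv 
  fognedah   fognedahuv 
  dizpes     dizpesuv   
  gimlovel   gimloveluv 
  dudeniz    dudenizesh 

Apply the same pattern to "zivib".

dudeniz and bulipwez both end in -z yet inflect differently (dudenizesh, bulipwezuv), so the final letter is not what conditions the rule; the last vowel is.
"zivib" has last vowel 'i'. The stems whose last vowel is 'i' (dudeniz → dudenizesh, hagkusiw → hagkusiwesh) add -esh.
The other pattern: stems whose last vowel is 'a' or 'e' add -uv.
So zivib → zivibesh.

zivibesh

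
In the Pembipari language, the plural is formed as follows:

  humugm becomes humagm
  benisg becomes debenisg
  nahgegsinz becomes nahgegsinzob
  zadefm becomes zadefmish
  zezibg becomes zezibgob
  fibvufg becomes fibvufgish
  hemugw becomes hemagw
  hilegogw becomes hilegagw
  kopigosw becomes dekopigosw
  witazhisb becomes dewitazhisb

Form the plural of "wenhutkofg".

benisg and fibvufg both end in -g yet inflect differently (debenisg, fibvufgish), so the final letter is not what conditions the rule; the second-to-last letter is.
"wenhutkofg" has second-to-last letter 'f'. The stems whose second-to-last letter is 'f' (zadefm → zadefmish, fibvufg → fibvufgish) add -ish.
So wenhutkofg → wenhutkofgish.

wenhutkofgish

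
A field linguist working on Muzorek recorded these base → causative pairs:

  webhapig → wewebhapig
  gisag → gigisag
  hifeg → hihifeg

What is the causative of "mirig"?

mimirig

Every pair shown (webhapig → wewebhapig, gisag → gigisag, hifeg → hihifeg) follows the same rule: repeat the first consonant+vowel as a prefix.
So mirig → mimirig.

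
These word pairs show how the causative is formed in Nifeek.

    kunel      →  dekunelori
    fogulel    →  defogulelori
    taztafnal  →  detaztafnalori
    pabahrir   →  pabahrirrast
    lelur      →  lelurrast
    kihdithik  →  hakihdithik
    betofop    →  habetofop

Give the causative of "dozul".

"dozul" ends in -l. The stems ending in -l (kunel → dekunelori, fogulel → defogulelori, taztafnal → detaztafnalori) add de- … -ori around the stem.
So dozul → dedozulori.

dedozulori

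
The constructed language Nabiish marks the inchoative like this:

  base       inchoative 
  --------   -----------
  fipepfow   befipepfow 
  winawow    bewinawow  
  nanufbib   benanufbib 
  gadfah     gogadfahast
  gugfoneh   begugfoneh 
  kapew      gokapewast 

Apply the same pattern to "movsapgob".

bemovsapgob

"movsapgob" has 3 vowels. The stems with 3 vowels (fipepfow → befipepfow, nanufbib → benanufbib, gugfoneh → begugfoneh) add the prefix be-.
So movsapgob → bemovsapgob.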